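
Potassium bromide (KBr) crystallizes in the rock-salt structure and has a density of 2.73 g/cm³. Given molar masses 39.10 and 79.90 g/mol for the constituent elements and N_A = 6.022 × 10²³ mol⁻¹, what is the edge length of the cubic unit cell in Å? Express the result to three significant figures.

6.62 Å

M(KBr) = 119.0 g/mol; Z = 4 formula units per cell.
a³ = Z·M/(N_A·ρ) = 4 × 119.0 / (6.022 × 10²³ × 2.73) = 2.895 × 10^-22 cm³, so a = 6.616 × 10^-8 cm = 6.62 Å.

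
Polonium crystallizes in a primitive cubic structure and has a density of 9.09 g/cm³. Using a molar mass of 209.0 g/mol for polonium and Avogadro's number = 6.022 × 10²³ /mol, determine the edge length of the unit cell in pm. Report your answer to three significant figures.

337 pm

With Z = 1 atom per simple cubic cell, a³ = Z·M/(N_A·ρ) = 1 × 209.0 / (6.022 × 10²³ × 9.090 g/cm³) = 3.818 × 10^-23 cm³.
a = (3.818 × 10^-23)^(1/3) = 3.367 × 10^-8 cm = 337 pm.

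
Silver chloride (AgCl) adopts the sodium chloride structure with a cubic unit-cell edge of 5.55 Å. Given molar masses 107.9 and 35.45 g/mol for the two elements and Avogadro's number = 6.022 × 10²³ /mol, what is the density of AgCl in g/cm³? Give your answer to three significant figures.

5.57 g/cm³

The sodium chloride structure contains Z = 4 formula units per cell; M(AgCl) = 107.9 + 35.45 = 143.35 g/mol.
a³ = (5.550 × 10^-8 cm)³ = 1.710 × 10^-22 cm³.
ρ = 4 × 143.35 / (6.022 × 10²³ × 1.710 × 10^-22) = 5.570 g/cm³.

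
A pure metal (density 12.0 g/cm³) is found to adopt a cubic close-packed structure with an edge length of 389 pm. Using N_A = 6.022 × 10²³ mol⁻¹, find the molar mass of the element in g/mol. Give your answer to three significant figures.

An FCC cell has Z = 4 atoms; a = 3.890 × 10^-8 cm.
M = ρ·N_A·a³/Z = 12.0 × 6.022 × 10²³ × 5.886 × 10^-23 / 4 = 106 g/mol.

106 g/mol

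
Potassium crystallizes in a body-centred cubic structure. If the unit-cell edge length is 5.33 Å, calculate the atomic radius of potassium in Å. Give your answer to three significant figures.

In a BCC lattice, atoms touch along the body diagonal, so √3·a = 4r.
r = √3·a/4 = 1.7321 × 5.33 / 4 = 2.31 Å.

2.31 Å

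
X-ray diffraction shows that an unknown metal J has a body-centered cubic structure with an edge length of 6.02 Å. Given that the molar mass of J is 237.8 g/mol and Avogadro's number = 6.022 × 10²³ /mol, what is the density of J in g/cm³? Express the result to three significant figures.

A BCC unit cell contains Z = 2 atoms.
Cell volume: a³ = (6.02 Å)³ = (6.020 × 10^-8 cm)³ = 2.182 × 10^-22 cm³.
ρ = Z·M/(N_A·a³) = 2 × 237.8 / (6.022 × 10²³ × 2.182 × 10^-22) = 3.620 g/cm³.

3.62 g/cm³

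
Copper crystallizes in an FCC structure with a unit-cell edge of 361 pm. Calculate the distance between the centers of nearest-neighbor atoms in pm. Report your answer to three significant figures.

In an FCC structure, atoms touch along the face diagonal, so √2·a = 4r; the nearest-neighbor distance equals 2r = 0.7071·a.
d = 0.7071 × 361 = 255 pm.

255 pm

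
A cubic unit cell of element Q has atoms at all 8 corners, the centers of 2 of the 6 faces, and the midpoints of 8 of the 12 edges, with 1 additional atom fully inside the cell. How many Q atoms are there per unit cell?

Corner atoms are shared by 8 cells (1/8 each), face atoms by 2 (1/2 each), edge atoms by 4 (1/4 each), interior atoms are unshared.
Net atoms = 8 × 1/8 + 2 × 1/2 + 8 × 1/4 + 1 = 1 + 1 + 2 + 1 = 5.

5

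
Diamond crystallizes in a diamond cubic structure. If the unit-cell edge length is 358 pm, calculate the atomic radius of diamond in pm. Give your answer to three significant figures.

77.5 pm

In a diamond cubic lattice, nearest neighbors lie along the body diagonal with √3·a = 8r.
r = √3·a/8 = 1.7321 × 358 / 8 = 77.5 pm.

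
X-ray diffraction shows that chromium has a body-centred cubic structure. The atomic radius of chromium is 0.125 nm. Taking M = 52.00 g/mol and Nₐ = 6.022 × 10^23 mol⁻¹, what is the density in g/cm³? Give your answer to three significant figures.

7.18 g/cm³

In a BCC lattice, atoms touch along the body diagonal, so √3·a = 4r, giving a = 0.2887 nm = 2.887 × 10^-8 cm.
With Z = 2, ρ = Z·M/(N_A·a³) = 2 × 52.00 / (6.022 × 10²³ × 2.406 × 10^-23) = 7.179 g/cm³.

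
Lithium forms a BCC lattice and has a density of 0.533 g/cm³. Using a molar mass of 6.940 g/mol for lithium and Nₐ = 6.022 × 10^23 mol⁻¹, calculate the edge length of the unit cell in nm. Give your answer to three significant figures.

With Z = 2 atoms per BCC cell, a³ = Z·M/(N_A·ρ) = 2 × 6.940 / (6.022 × 10²³ × 0.5330 g/cm³) = 4.324 × 10^-23 cm³.
a = (4.324 × 10^-23)^(1/3) = 3.510 × 10^-8 cm = 0.351 nm.

0.351 nm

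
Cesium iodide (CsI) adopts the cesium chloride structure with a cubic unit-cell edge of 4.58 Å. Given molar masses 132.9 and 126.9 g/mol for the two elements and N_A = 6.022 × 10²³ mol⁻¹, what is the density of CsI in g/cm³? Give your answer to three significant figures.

4.49 g/cm³

The cesium chloride structure contains Z = 1 formula unit per cell; M(CsI) = 132.9 + 126.9 = 259.8 g/mol.
a³ = (4.580 × 10^-8 cm)³ = 9.607 × 10^-23 cm³.
ρ = 1 × 259.8 / (6.022 × 10²³ × 9.607 × 10^-23) = 4.491 g/cm³.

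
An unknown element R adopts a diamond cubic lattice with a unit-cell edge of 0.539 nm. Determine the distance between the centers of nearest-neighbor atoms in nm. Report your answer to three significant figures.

0.233 nm

In a diamond cubic structure, nearest neighbors lie along the body diagonal with √3·a = 8r; the nearest-neighbor distance equals 2r = 0.4330·a.
d = 0.4330 × 0.539 = 0.233 nm.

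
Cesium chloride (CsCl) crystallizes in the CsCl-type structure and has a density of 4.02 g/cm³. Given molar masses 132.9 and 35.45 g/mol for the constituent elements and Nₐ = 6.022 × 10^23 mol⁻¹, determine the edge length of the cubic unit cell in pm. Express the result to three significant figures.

411 pm

M(CsCl) = 168.35 g/mol; Z = 1 formula unit per cell.
a³ = Z·M/(N_A·ρ) = 1 × 168.35 / (6.022 × 10²³ × 4.02) = 6.954 × 10^-23 cm³, so a = 4.112 × 10^-8 cm = 411 pm.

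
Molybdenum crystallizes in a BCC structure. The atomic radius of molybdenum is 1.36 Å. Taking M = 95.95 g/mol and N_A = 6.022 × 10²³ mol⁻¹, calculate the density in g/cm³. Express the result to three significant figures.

In a BCC lattice, atoms touch along the body diagonal, so √3·a = 4r, giving a = 3.141 Å = 3.141 × 10^-8 cm.
With Z = 2, ρ = Z·M/(N_A·a³) = 2 × 95.95 / (6.022 × 10²³ × 3.098 × 10^-23) = 10.29 g/cm³.

10.3 g/cm³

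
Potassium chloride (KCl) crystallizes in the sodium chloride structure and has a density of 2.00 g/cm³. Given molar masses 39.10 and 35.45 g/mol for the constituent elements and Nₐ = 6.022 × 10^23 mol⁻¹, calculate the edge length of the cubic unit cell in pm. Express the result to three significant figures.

M(KCl) = 74.55 g/mol; Z = 4 formula units per cell.
a³ = Z·M/(N_A·ρ) = 4 × 74.55 / (6.022 × 10²³ × 2.00) = 2.476 × 10^-22 cm³, so a = 6.279 × 10^-8 cm = 628 pm.

628 pm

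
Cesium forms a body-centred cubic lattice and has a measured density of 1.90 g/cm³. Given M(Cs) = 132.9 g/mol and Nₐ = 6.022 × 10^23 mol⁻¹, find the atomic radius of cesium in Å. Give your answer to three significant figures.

2.66 Å

For a BCC cell (Z = 2), a³ = Z·M/(N_A·ρ) = 2 × 132.9 / (6.022 × 10²³ × 1.900) = 2.323 × 10^-22 cm³, so a = 6.147 × 10^-8 cm = 6.147 Å.
Atoms touch along the body diagonal, so √3·a = 4r, so r = 0.4330 × a = 2.66 Å.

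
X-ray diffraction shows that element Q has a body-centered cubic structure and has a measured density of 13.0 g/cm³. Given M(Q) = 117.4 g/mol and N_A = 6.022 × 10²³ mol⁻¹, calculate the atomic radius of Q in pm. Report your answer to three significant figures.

135 pm

For a BCC cell (Z = 2), a³ = Z·M/(N_A·ρ) = 2 × 117.4 / (6.022 × 10²³ × 13.00) = 2.999 × 10^-23 cm³, so a = 3.107 × 10^-8 cm = 310.7 pm.
Atoms touch along the body diagonal, so √3·a = 4r, so r = 0.4330 × a = 135 pm.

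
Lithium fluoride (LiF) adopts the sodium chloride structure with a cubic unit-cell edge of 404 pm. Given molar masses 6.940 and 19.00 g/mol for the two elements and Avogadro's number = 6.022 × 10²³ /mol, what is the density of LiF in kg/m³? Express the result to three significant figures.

The sodium chloride structure contains Z = 4 formula units per cell; M(LiF) = 6.940 + 19.00 = 25.94 g/mol.
a³ = (4.040 × 10^-8 cm)³ = 6.594 × 10^-23 cm³.
ρ = 4 × 25.94 / (6.022 × 10²³ × 6.594 × 10^-23) = 2.613 g/cm³ = 2610 kg/m³.

2610 kg/m³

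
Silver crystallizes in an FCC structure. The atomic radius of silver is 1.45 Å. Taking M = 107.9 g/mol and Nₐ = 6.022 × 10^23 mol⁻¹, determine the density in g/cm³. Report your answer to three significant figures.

10.4 g/cm³

In an FCC lattice, atoms touch along the face diagonal, so √2·a = 4r, giving a = 4.101 Å = 4.101 × 10^-8 cm.
With Z = 4, ρ = Z·M/(N_A·a³) = 4 × 107.9 / (6.022 × 10²³ × 6.898 × 10^-23) = 10.39 g/cm³.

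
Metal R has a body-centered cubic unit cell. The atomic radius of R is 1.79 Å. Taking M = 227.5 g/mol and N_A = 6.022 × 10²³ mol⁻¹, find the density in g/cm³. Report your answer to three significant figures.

In a BCC lattice, atoms touch along the body diagonal, so √3·a = 4r, giving a = 4.134 Å = 4.134 × 10^-8 cm.
With Z = 2, ρ = Z·M/(N_A·a³) = 2 × 227.5 / (6.022 × 10²³ × 7.064 × 10^-23) = 10.70 g/cm³.

10.7 g/cm³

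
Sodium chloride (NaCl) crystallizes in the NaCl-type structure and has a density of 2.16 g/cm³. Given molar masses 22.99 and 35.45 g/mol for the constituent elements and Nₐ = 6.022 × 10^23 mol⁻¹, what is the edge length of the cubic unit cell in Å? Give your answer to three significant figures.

5.64 Å

M(NaCl) = 58.44 g/mol; Z = 4 formula units per cell.
a³ = Z·M/(N_A·ρ) = 4 × 58.44 / (6.022 × 10²³ × 2.16) = 1.797 × 10^-22 cm³, so a = 5.643 × 10^-8 cm = 5.64 Å.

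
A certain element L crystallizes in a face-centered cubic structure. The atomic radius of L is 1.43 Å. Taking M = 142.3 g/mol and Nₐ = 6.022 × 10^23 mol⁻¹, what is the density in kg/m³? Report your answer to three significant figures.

In an FCC lattice, atoms touch along the face diagonal, so √2·a = 4r, giving a = 4.045 Å = 4.045 × 10^-8 cm.
With Z = 4, ρ = Z·M/(N_A·a³) = 4 × 142.3 / (6.022 × 10²³ × 6.617 × 10^-23) = 14.29 g/cm³ = 14300 kg/m³.

14300 kg/m³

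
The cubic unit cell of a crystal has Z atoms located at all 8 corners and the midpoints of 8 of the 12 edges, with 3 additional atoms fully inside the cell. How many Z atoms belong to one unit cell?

Corner atoms are shared by 8 cells (1/8 each), edge atoms by 4 (1/4 each), interior atoms are unshared.
Net atoms = 8 × 1/8 + 8 × 1/4 + 3 = 1 + 2 + 3 = 6.

6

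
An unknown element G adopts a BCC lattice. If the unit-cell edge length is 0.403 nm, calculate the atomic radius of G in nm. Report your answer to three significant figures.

In a BCC lattice, atoms touch along the body diagonal, so √3·a = 4r.
r = √3·a/4 = 1.7321 × 0.403 / 4 = 0.175 nm.

0.175 nm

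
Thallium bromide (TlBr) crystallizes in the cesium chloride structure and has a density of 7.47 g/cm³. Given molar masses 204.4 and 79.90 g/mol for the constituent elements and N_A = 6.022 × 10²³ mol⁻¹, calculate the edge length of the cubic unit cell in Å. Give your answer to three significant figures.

3.98 Å

M(TlBr) = 284.3 g/mol; Z = 1 formula unit per cell.
a³ = Z·M/(N_A·ρ) = 1 × 284.3 / (6.022 × 10²³ × 7.47) = 6.320 × 10^-23 cm³, so a = 3.983 × 10^-8 cm = 3.98 Å.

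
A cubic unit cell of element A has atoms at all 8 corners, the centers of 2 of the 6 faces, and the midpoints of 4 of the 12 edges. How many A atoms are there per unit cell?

3

Corner atoms are shared by 8 cells (1/8 each), face atoms by 2 (1/2 each), edge atoms by 4 (1/4 each).
Net atoms = 8 × 1/8 + 2 × 1/2 + 4 × 1/4 = 1 + 1 + 1 = 3.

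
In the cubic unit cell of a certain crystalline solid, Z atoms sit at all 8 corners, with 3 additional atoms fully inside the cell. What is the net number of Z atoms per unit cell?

Corner atoms are shared by 8 cells (1/8 each), interior atoms are unshared.
Net atoms = 8 × 1/8 + 3 = 1 + 3 = 4.

4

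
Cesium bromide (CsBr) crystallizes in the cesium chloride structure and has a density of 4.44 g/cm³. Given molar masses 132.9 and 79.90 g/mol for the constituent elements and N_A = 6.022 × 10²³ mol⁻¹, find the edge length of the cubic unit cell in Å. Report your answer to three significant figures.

4.30 Å

M(CsBr) = 212.8 g/mol; Z = 1 formula unit per cell.
a³ = Z·M/(N_A·ρ) = 1 × 212.8 / (6.022 × 10²³ × 4.44) = 7.959 × 10^-23 cm³, so a = 4.301 × 10^-8 cm = 4.30 Å.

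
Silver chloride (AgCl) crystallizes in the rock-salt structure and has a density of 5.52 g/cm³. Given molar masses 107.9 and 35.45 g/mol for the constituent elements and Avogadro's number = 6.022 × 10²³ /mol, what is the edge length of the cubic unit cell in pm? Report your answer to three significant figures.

557 pm

M(AgCl) = 143.35 g/mol; Z = 4 formula units per cell.
a³ = Z·M/(N_A·ρ) = 4 × 143.35 / (6.022 × 10²³ × 5.52) = 1.725 × 10^-22 cm³, so a = 5.567 × 10^-8 cm = 557 pm.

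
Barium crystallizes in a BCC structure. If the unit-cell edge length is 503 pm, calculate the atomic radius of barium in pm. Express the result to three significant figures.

In a BCC lattice, atoms touch along the body diagonal, so √3·a = 4r.
r = √3·a/4 = 1.7321 × 503 / 4 = 218 pm.

218 pm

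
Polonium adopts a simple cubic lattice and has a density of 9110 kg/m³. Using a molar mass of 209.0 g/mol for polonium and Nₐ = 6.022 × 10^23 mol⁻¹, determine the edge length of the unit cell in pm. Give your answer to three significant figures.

336 pm

With Z = 1 atom per simple cubic cell, a³ = Z·M/(N_A·ρ) = 1 × 209.0 / (6.022 × 10²³ × 9.110 g/cm³) = 3.810 × 10^-23 cm³.
a = (3.810 × 10^-23)^(1/3) = 3.365 × 10^-8 cm = 336 pm.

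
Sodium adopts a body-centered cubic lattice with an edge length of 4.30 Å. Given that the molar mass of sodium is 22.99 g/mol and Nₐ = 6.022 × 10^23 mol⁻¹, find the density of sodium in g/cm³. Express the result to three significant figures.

0.960 g/cm³

A BCC unit cell contains Z = 2 atoms.
Cell volume: a³ = (4.30 Å)³ = (4.300 × 10^-8 cm)³ = 7.951 × 10^-23 cm³.
ρ = Z·M/(N_A·a³) = 2 × 22.99 / (6.022 × 10²³ × 7.951 × 10^-23) = 0.9603 g/cm³.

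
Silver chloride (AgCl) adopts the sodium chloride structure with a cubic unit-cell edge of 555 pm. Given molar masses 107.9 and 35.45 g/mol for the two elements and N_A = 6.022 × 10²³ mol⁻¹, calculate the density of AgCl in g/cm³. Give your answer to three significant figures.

5.57 g/cm³

The sodium chloride structure contains Z = 4 formula units per cell; M(AgCl) = 107.9 + 35.45 = 143.35 g/mol.
a³ = (5.550 × 10^-8 cm)³ = 1.710 × 10^-22 cm³.
ρ = 4 × 143.35 / (6.022 × 10²³ × 1.710 × 10^-22) = 5.570 g/cm³.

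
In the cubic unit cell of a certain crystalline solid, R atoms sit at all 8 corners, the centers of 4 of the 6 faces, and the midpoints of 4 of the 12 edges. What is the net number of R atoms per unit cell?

4

Corner atoms are shared by 8 cells (1/8 each), face atoms by 2 (1/2 each), edge atoms by 4 (1/4 each).
Net atoms = 8 × 1/8 + 4 × 1/2 + 4 × 1/4 = 1 + 2 + 1 = 4.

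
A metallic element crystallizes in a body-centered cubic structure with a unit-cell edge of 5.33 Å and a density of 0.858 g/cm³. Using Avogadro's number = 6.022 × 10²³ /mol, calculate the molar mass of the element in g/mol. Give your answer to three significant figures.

39.1 g/mol

A BCC cell has Z = 2 atoms; a = 5.330 × 10^-8 cm.
M = ρ·N_A·a³/Z = 0.858 × 6.022 × 10²³ × 1.514 × 10^-22 / 2 = 39.1 g/mol.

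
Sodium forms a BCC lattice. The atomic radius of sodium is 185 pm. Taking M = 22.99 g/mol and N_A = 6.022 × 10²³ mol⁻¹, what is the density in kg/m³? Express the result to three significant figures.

In a BCC lattice, atoms touch along the body diagonal, so √3·a = 4r, giving a = 427.2 pm = 4.272 × 10^-8 cm.
With Z = 2, ρ = Z·M/(N_A·a³) = 2 × 22.99 / (6.022 × 10²³ × 7.799 × 10^-23) = 0.9791 g/cm³ = 979 kg/m³.

979 kg/m³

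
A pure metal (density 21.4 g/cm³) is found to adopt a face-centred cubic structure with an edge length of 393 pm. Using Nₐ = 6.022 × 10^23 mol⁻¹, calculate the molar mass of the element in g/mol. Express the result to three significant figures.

196 g/mol

An FCC cell has Z = 4 atoms; a = 3.930 × 10^-8 cm.
M = ρ·N_A·a³/Z = 21.4 × 6.022 × 10²³ × 6.070 × 10^-23 / 4 = 196 g/mol.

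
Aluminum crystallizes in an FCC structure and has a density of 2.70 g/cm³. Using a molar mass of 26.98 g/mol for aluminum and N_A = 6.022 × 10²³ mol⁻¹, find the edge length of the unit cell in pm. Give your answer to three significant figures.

With Z = 4 atoms per FCC cell, a³ = Z·M/(N_A·ρ) = 4 × 26.98 / (6.022 × 10²³ × 2.700 g/cm³) = 6.637 × 10^-23 cm³.
a = (6.637 × 10^-23)^(1/3) = 4.049 × 10^-8 cm = 405 pm.

405 pm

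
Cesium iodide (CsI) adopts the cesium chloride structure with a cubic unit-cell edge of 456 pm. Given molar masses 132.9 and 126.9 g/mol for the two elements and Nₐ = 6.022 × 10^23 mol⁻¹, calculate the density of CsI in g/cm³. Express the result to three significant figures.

The cesium chloride structure contains Z = 1 formula unit per cell; M(CsI) = 132.9 + 126.9 = 259.8 g/mol.
a³ = (4.560 × 10^-8 cm)³ = 9.482 × 10^-23 cm³.
ρ = 1 × 259.8 / (6.022 × 10²³ × 9.482 × 10^-23) = 4.550 g/cm³.

4.55 g/cm³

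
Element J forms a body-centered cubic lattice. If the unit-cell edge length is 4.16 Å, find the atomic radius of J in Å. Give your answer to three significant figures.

1.80 Å

In a BCC lattice, atoms touch along the body diagonal, so √3·a = 4r.
r = √3·a/4 = 1.7321 × 4.16 / 4 = 1.80 Å.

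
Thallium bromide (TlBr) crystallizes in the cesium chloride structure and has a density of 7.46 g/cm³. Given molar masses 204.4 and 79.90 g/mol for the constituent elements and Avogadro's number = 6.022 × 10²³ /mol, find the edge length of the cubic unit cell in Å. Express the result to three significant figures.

3.99 Å

M(TlBr) = 284.3 g/mol; Z = 1 formula unit per cell.
a³ = Z·M/(N_A·ρ) = 1 × 284.3 / (6.022 × 10²³ × 7.46) = 6.328 × 10^-23 cm³, so a = 3.985 × 10^-8 cm = 3.99 Å.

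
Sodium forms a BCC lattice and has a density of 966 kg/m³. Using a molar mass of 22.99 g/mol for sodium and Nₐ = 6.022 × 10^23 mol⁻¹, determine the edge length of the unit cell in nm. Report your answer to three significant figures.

With Z = 2 atoms per BCC cell, a³ = Z·M/(N_A·ρ) = 2 × 22.99 / (6.022 × 10²³ × 0.9660 g/cm³) = 7.904 × 10^-23 cm³.
a = (7.904 × 10^-23)^(1/3) = 4.292 × 10^-8 cm = 0.429 nm.

0.429 nm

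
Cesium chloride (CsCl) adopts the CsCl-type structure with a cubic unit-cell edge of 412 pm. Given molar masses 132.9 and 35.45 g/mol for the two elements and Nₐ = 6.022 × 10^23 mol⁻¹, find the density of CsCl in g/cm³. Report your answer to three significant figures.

The CsCl-type structure contains Z = 1 formula unit per cell; M(CsCl) = 132.9 + 35.45 = 168.35 g/mol.
a³ = (4.120 × 10^-8 cm)³ = 6.993 × 10^-23 cm³.
ρ = 1 × 168.35 / (6.022 × 10²³ × 6.993 × 10^-23) = 3.997 g/cm³.

4.00 g/cm³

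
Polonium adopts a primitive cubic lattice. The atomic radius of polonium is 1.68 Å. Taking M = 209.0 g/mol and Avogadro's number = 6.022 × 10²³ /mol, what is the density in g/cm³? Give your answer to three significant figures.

9.15 g/cm³

In a simple cubic lattice, atoms touch along the cell edge, so a = 2r, giving a = 3.360 Å = 3.360 × 10^-8 cm.
With Z = 1, ρ = Z·M/(N_A·a³) = 1 × 209.0 / (6.022 × 10²³ × 3.793 × 10^-23) = 9.149 g/cm³.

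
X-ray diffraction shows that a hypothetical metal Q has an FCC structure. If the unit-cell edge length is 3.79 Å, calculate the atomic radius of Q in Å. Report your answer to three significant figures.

In an FCC lattice, atoms touch along the face diagonal, so √2·a = 4r.
r = √2·a/4 = 1.4142 × 3.79 / 4 = 1.34 Å.

1.34 Å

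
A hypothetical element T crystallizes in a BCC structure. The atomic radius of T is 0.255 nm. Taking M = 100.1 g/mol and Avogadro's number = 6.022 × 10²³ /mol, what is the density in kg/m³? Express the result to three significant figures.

In a BCC lattice, atoms touch along the body diagonal, so √3·a = 4r, giving a = 0.5889 nm = 5.889 × 10^-8 cm.
With Z = 2, ρ = Z·M/(N_A·a³) = 2 × 100.1 / (6.022 × 10²³ × 2.042 × 10^-22) = 1.628 g/cm³ = 1630 kg/m³.

1630 kg/m³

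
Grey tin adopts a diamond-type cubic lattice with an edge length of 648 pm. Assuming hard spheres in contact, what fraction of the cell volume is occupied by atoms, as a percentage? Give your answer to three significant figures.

34.0%

In a diamond cubic lattice nearest neighbors lie along the body diagonal with √3·a = 8r, so r = 0.2165a = 140.3 pm.
Packing fraction = Z·(4/3)πr³ / a³ = 8 × (4/3)π × (140.3)³ / (648)³ = 0.3401 = 34.0%.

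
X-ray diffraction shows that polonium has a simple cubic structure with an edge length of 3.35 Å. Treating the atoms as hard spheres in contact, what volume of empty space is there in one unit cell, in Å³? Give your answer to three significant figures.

17.9 Å³

In a simple cubic lattice atoms touch along the cell edge, so a = 2r, so r = 0.5000a = 1.675 Å.
V_cell = a³ = 37.60 Å³; V_atoms = 1 × (4/3)πr³ = 19.68 Å³.
Empty space = 37.60 − 19.68 = 17.9 Å³.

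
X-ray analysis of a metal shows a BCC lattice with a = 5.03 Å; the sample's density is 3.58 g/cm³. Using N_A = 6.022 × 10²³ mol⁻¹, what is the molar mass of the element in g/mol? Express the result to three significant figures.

A BCC cell has Z = 2 atoms; a = 5.030 × 10^-8 cm.
M = ρ·N_A·a³/Z = 3.58 × 6.022 × 10²³ × 1.273 × 10^-22 / 2 = 137 g/mol.

137 g/mol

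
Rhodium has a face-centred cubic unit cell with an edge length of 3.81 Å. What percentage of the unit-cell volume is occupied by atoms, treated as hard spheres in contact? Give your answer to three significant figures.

In an FCC lattice atoms touch along the face diagonal, so √2·a = 4r, so r = 0.3536a = 1.347 Å.
Packing fraction = Z·(4/3)πr³ / a³ = 4 × (4/3)π × (1.347)³ / (3.81)³ = 0.7405 = 74.0%.

74.0%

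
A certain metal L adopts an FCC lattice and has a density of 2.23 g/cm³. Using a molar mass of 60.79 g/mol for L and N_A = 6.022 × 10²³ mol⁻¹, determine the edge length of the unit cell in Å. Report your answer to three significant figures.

With Z = 4 atoms per FCC cell, a³ = Z·M/(N_A·ρ) = 4 × 60.79 / (6.022 × 10²³ × 2.230 g/cm³) = 1.811 × 10^-22 cm³.
a = (1.811 × 10^-22)^(1/3) = 5.657 × 10^-8 cm = 5.66 Å.

5.66 Å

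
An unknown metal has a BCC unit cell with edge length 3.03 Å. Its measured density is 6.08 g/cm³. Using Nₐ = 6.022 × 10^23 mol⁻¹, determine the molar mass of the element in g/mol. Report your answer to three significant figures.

A BCC cell has Z = 2 atoms; a = 3.030 × 10^-8 cm.
M = ρ·N_A·a³/Z = 6.08 × 6.022 × 10²³ × 2.782 × 10^-23 / 2 = 50.9 g/mol.

50.9 g/mol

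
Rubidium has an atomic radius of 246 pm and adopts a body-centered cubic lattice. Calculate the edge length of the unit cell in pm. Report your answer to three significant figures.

568 pm

In a BCC lattice, atoms touch along the body diagonal, so √3·a = 4r.
a = 4r/√3 = 4 × 246 / 1.7321 = 568 pm.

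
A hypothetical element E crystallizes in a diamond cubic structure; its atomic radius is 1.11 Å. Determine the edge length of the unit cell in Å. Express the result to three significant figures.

In a diamond cubic lattice, nearest neighbors lie along the body diagonal with √3·a = 8r.
a = 8r/√3 = 8 × 1.11 / 1.7321 = 5.13 Å.

5.13 Å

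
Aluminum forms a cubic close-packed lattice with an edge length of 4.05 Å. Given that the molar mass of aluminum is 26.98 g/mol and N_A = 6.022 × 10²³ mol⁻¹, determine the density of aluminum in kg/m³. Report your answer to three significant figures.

2700 kg/m³

An FCC unit cell contains Z = 4 atoms.
Cell volume: a³ = (4.05 Å)³ = (4.050 × 10^-8 cm)³ = 6.643 × 10^-23 cm³.
ρ = Z·M/(N_A·a³) = 4 × 26.98 / (6.022 × 10²³ × 6.643 × 10^-23) = 2.698 g/cm³ = 2700 kg/m³.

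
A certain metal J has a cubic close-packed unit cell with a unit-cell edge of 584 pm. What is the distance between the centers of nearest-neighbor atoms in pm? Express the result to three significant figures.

In an FCC structure, atoms touch along the face diagonal, so √2·a = 4r; the nearest-neighbor distance equals 2r = 0.7071·a.
d = 0.7071 × 584 = 413 pm.

413 pm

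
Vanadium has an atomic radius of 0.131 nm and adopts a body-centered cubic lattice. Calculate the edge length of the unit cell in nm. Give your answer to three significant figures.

0.303 nm

In a BCC lattice, atoms touch along the body diagonal, so √3·a = 4r.
a = 4r/√3 = 4 × 0.131 / 1.7321 = 0.303 nm.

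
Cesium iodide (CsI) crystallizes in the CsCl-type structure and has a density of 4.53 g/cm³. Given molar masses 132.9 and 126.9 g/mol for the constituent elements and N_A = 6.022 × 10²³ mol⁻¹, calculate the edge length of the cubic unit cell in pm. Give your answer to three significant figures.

457 pm

M(CsI) = 259.8 g/mol; Z = 1 formula unit per cell.
a³ = Z·M/(N_A·ρ) = 1 × 259.8 / (6.022 × 10²³ × 4.53) = 9.524 × 10^-23 cm³, so a = 4.567 × 10^-8 cm = 457 pm.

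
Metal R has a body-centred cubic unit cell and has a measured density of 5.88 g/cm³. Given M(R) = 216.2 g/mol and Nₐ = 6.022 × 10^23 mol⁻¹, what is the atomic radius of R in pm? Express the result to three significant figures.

For a BCC cell (Z = 2), a³ = Z·M/(N_A·ρ) = 2 × 216.2 / (6.022 × 10²³ × 5.880) = 1.221 × 10^-22 cm³, so a = 4.961 × 10^-8 cm = 496.1 pm.
Atoms touch along the body diagonal, so √3·a = 4r, so r = 0.4330 × a = 215 pm.

215 pm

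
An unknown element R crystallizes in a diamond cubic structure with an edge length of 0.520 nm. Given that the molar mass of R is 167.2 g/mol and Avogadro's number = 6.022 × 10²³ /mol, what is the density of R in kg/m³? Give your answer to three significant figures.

15800 kg/m³

A diamond cubic unit cell contains Z = 8 atoms.
Cell volume: a³ = (0.520 nm)³ = (5.200 × 10^-8 cm)³ = 1.406 × 10^-22 cm³.
ρ = Z·M/(N_A·a³) = 8 × 167.2 / (6.022 × 10²³ × 1.406 × 10^-22) = 15.80 g/cm³ = 15800 kg/m³.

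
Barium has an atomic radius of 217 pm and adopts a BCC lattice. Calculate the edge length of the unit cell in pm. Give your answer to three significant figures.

501 pm

In a BCC lattice, atoms touch along the body diagonal, so √3·a = 4r.
a = 4r/√3 = 4 × 217 / 1.7321 = 501 pm.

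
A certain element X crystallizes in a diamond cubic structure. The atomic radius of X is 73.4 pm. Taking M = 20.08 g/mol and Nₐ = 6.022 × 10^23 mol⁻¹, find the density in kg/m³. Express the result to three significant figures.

6850 kg/m³

In a diamond cubic lattice, nearest neighbors lie along the body diagonal with √3·a = 8r, giving a = 339.0 pm = 3.390 × 10^-8 cm.
With Z = 8, ρ = Z·M/(N_A·a³) = 8 × 20.08 / (6.022 × 10²³ × 3.897 × 10^-23) = 6.846 g/cm³ = 6850 kg/m³.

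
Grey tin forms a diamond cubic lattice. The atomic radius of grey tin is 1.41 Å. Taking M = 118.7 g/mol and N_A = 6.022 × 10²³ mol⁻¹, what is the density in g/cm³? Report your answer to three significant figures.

In a diamond cubic lattice, nearest neighbors lie along the body diagonal with √3·a = 8r, giving a = 6.513 Å = 6.513 × 10^-8 cm.
With Z = 8, ρ = Z·M/(N_A·a³) = 8 × 118.7 / (6.022 × 10²³ × 2.762 × 10^-22) = 5.709 g/cm³.

5.71 g/cm³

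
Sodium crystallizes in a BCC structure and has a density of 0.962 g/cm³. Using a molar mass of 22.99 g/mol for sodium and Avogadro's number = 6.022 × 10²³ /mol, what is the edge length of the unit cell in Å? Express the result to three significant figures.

With Z = 2 atoms per BCC cell, a³ = Z·M/(N_A·ρ) = 2 × 22.99 / (6.022 × 10²³ × 0.9620 g/cm³) = 7.937 × 10^-23 cm³.
a = (7.937 × 10^-23)^(1/3) = 4.298 × 10^-8 cm = 4.30 Å.

4.30 Å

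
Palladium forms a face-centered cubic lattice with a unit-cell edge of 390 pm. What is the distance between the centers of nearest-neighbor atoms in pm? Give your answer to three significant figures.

276 pm

In an FCC structure, atoms touch along the face diagonal, so √2·a = 4r; the nearest-neighbor distance equals 2r = 0.7071·a.
d = 0.7071 × 390 = 276 pm.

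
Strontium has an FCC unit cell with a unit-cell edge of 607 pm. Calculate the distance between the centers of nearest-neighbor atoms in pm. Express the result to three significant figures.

In an FCC structure, atoms touch along the face diagonal, so √2·a = 4r; the nearest-neighbor distance equals 2r = 0.7071·a.
d = 0.7071 × 607 = 429 pm.

429 pm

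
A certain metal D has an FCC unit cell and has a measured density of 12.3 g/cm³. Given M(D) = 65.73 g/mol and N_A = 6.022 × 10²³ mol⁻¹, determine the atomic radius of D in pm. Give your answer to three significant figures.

116 pm

For an FCC cell (Z = 4), a³ = Z·M/(N_A·ρ) = 4 × 65.73 / (6.022 × 10²³ × 12.30) = 3.550 × 10^-23 cm³, so a = 3.286 × 10^-8 cm = 328.6 pm.
Atoms touch along the face diagonal, so √2·a = 4r, so r = 0.3536 × a = 116 pm.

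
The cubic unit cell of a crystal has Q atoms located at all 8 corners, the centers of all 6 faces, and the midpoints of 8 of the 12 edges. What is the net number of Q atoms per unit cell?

Corner atoms are shared by 8 cells (1/8 each), face atoms by 2 (1/2 each), edge atoms by 4 (1/4 each).
Net atoms = 8 × 1/8 + 6 × 1/2 + 8 × 1/4 = 1 + 3 + 2 = 6.

6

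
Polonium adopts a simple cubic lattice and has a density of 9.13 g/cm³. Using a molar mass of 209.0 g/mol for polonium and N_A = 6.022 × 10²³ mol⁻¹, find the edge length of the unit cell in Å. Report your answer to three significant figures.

With Z = 1 atom per simple cubic cell, a³ = Z·M/(N_A·ρ) = 1 × 209.0 / (6.022 × 10²³ × 9.130 g/cm³) = 3.801 × 10^-23 cm³.
a = (3.801 × 10^-23)^(1/3) = 3.362 × 10^-8 cm = 3.36 Å.

3.36 Å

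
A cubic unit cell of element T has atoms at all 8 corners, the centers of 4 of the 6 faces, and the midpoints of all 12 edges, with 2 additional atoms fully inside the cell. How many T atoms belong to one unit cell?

Corner atoms are shared by 8 cells (1/8 each), face atoms by 2 (1/2 each), edge atoms by 4 (1/4 each), interior atoms are unshared.
Net atoms = 8 × 1/8 + 4 × 1/2 + 12 × 1/4 + 2 = 1 + 2 + 3 + 2 = 8.

8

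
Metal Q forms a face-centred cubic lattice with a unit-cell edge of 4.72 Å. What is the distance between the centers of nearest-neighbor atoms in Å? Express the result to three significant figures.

In an FCC structure, atoms touch along the face diagonal, so √2·a = 4r; the nearest-neighbor distance equals 2r = 0.7071·a.
d = 0.7071 × 4.72 = 3.34 Å.

3.34 Å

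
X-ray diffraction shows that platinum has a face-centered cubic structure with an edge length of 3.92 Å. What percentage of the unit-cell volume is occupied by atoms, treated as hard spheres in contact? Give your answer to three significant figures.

In an FCC lattice atoms touch along the face diagonal, so √2·a = 4r, so r = 0.3536a = 1.386 Å.
Packing fraction = Z·(4/3)πr³ / a³ = 4 × (4/3)π × (1.386)³ / (3.92)³ = 0.7405 = 74.0%.

74.0%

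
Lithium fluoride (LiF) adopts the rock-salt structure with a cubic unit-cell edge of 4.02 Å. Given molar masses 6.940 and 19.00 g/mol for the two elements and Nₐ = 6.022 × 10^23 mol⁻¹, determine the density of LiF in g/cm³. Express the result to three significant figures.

The rock-salt structure contains Z = 4 formula units per cell; M(LiF) = 6.940 + 19.00 = 25.94 g/mol.
a³ = (4.020 × 10^-8 cm)³ = 6.496 × 10^-23 cm³.
ρ = 4 × 25.94 / (6.022 × 10²³ × 6.496 × 10^-23) = 2.652 g/cm³.

2.65 g/cm³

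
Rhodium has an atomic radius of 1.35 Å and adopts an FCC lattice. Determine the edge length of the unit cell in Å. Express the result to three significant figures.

3.82 Å

In an FCC lattice, atoms touch along the face diagonal, so √2·a = 4r.
a = 4r/√2 = 4 × 1.35 / 1.4142 = 3.82 Å.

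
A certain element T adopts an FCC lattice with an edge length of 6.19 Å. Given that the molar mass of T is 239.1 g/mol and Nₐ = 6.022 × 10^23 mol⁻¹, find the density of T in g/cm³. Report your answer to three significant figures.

6.70 g/cm³

An FCC unit cell contains Z = 4 atoms.
Cell volume: a³ = (6.19 Å)³ = (6.190 × 10^-8 cm)³ = 2.372 × 10^-22 cm³.
ρ = Z·M/(N_A·a³) = 4 × 239.1 / (6.022 × 10²³ × 2.372 × 10^-22) = 6.696 g/cm³.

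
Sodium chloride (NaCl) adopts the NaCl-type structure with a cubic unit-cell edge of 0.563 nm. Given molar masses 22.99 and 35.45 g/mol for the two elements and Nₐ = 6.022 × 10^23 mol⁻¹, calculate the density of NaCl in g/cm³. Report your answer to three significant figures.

The NaCl-type structure contains Z = 4 formula units per cell; M(NaCl) = 22.99 + 35.45 = 58.44 g/mol.
a³ = (5.630 × 10^-8 cm)³ = 1.785 × 10^-22 cm³.
ρ = 4 × 58.44 / (6.022 × 10²³ × 1.785 × 10^-22) = 2.175 g/cm³.

2.18 g/cm³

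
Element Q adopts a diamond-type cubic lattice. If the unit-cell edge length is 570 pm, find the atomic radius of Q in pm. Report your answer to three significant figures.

123 pm

In a diamond cubic lattice, nearest neighbors lie along the body diagonal with √3·a = 8r.
r = √3·a/8 = 1.7321 × 570 / 8 = 123 pm.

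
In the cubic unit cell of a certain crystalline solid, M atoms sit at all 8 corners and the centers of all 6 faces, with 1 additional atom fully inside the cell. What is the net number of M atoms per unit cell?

5

Corner atoms are shared by 8 cells (1/8 each), face atoms by 2 (1/2 each), interior atoms are unshared.
Net atoms = 8 × 1/8 + 6 × 1/2 + 1 = 1 + 3 + 1 = 5.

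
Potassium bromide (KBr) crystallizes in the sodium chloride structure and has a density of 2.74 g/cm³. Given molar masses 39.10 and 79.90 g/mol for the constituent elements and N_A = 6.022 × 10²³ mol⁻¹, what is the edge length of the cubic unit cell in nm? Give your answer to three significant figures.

M(KBr) = 119.0 g/mol; Z = 4 formula units per cell.
a³ = Z·M/(N_A·ρ) = 4 × 119.0 / (6.022 × 10²³ × 2.74) = 2.885 × 10^-22 cm³, so a = 6.608 × 10^-8 cm = 0.661 nm.

0.661 nm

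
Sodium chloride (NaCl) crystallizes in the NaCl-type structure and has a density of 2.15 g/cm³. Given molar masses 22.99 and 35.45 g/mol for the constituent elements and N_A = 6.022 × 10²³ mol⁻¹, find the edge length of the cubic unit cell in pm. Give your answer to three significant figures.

M(NaCl) = 58.44 g/mol; Z = 4 formula units per cell.
a³ = Z·M/(N_A·ρ) = 4 × 58.44 / (6.022 × 10²³ × 2.15) = 1.805 × 10^-22 cm³, so a = 5.652 × 10^-8 cm = 565 pm.

565 pm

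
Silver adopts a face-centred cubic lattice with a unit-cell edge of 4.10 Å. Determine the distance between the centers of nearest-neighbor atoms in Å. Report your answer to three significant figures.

2.90 Å

In an FCC structure, atoms touch along the face diagonal, so √2·a = 4r; the nearest-neighbor distance equals 2r = 0.7071·a.
d = 0.7071 × 4.10 = 2.90 Å.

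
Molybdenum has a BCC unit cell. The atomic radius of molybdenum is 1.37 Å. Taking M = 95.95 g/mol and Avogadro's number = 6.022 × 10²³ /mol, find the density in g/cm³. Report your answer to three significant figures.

In a BCC lattice, atoms touch along the body diagonal, so √3·a = 4r, giving a = 3.164 Å = 3.164 × 10^-8 cm.
With Z = 2, ρ = Z·M/(N_A·a³) = 2 × 95.95 / (6.022 × 10²³ × 3.167 × 10^-23) = 10.06 g/cm³.

10.1 g/cm³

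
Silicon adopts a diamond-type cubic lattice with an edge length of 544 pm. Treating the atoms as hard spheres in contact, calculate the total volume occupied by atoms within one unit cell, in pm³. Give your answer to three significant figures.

5.48 × 10^7 pm³

In a diamond cubic lattice nearest neighbors lie along the body diagonal with √3·a = 8r, so r = 0.2165a = 117.8 pm.
V_atoms = Z × (4/3)πr³ = 8 × (4/3)π × (117.8)³ = 5.48 × 10^7 pm³.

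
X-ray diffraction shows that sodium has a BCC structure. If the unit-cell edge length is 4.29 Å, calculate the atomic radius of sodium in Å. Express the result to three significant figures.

In a BCC lattice, atoms touch along the body diagonal, so √3·a = 4r.
r = √3·a/4 = 1.7321 × 4.29 / 4 = 1.86 Å.

1.86 Å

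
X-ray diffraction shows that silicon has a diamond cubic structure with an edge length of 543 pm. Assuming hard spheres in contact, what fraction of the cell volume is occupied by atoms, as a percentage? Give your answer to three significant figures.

34.0%

In a diamond cubic lattice nearest neighbors lie along the body diagonal with √3·a = 8r, so r = 0.2165a = 117.6 pm.
Packing fraction = Z·(4/3)πr³ / a³ = 8 × (4/3)π × (117.6)³ / (543)³ = 0.3401 = 34.0%.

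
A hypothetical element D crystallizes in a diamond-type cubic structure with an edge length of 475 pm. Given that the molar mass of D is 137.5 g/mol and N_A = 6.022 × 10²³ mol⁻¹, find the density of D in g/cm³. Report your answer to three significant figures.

17.0 g/cm³

A diamond cubic unit cell contains Z = 8 atoms.
Cell volume: a³ = (475 pm)³ = (4.750 × 10^-8 cm)³ = 1.072 × 10^-22 cm³.
ρ = Z·M/(N_A·a³) = 8 × 137.5 / (6.022 × 10²³ × 1.072 × 10^-22) = 17.04 g/cm³.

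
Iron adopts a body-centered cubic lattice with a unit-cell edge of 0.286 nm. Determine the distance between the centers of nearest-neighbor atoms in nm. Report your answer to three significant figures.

In a BCC structure, atoms touch along the body diagonal, so √3·a = 4r; the nearest-neighbor distance equals 2r = 0.8660·a.
d = 0.8660 × 0.286 = 0.248 nm.

0.248 nm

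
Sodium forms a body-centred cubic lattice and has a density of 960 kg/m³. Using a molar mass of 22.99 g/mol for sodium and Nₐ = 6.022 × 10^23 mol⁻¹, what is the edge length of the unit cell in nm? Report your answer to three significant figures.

0.430 nm

With Z = 2 atoms per BCC cell, a³ = Z·M/(N_A·ρ) = 2 × 22.99 / (6.022 × 10²³ × 0.9600 g/cm³) = 7.953 × 10^-23 cm³.
a = (7.953 × 10^-23)^(1/3) = 4.301 × 10^-8 cm = 0.430 nm.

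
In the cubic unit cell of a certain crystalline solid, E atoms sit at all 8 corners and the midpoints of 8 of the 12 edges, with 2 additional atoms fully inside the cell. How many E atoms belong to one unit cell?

5

Corner atoms are shared by 8 cells (1/8 each), edge atoms by 4 (1/4 each), interior atoms are unshared.
Net atoms = 8 × 1/8 + 8 × 1/4 + 2 = 1 + 2 + 2 = 5.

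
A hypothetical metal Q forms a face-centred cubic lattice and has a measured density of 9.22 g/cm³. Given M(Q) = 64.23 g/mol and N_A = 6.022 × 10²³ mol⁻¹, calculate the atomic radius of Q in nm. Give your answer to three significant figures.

For an FCC cell (Z = 4), a³ = Z·M/(N_A·ρ) = 4 × 64.23 / (6.022 × 10²³ × 9.220) = 4.627 × 10^-23 cm³, so a = 3.590 × 10^-8 cm = 0.3590 nm.
Atoms touch along the face diagonal, so √2·a = 4r, so r = 0.3536 × a = 0.127 nm.

0.127 nm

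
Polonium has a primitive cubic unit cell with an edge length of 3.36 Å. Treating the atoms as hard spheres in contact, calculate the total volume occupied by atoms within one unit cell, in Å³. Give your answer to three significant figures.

In a simple cubic lattice atoms touch along the cell edge, so a = 2r, so r = 0.5000a = 1.680 Å.
V_atoms = Z × (4/3)πr³ = 1 × (4/3)π × (1.680)³ = 19.9 Å³.

19.9 Å³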